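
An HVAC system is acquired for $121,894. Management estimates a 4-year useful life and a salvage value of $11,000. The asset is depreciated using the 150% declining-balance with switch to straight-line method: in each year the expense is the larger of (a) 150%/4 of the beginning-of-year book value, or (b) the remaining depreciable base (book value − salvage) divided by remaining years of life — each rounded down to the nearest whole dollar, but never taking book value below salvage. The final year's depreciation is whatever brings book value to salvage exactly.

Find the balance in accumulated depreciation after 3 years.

Depreciable base = $121,894 − $11,000 = $110,894.
Year 1: DB = ⌊$121,894 × 150%/4⌋ = $45,710; SL = ⌊$110,894/4⌋ = $27,723 → take DB $45,710. Book value $76,184.
Year 2: DB = ⌊$76,184 × 150%/4⌋ = $28,569; SL = ⌊$65,184/3⌋ = $21,728 → take DB $28,569. Book value $47,615.
Year 3: DB = ⌊$47,615 × 150%/4⌋ = $17,855; SL = ⌊$36,615/2⌋ = $18,307 → take SL $18,307. Book value $29,308.
Accumulated through year 3 = $121,894 − $29,308 = $92,586.

$92,586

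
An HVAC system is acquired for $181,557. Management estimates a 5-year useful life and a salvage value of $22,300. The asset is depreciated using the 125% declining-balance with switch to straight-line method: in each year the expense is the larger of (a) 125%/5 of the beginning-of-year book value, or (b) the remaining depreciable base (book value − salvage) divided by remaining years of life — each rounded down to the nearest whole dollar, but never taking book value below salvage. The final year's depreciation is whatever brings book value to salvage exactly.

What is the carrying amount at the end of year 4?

$48,909

Depreciable base = $181,557 − $22,300 = $159,257.
Year 1: DB = ⌊$181,557 × 125%/5⌋ = $45,389; SL = ⌊$159,257/5⌋ = $31,851 → take DB $45,389. Book value $136,168.
Year 2: DB = ⌊$136,168 × 125%/5⌋ = $34,042; SL = ⌊$113,868/4⌋ = $28,467 → take DB $34,042. Book value $102,126.
Year 3: DB = ⌊$102,126 × 125%/5⌋ = $25,531; SL = ⌊$79,826/3⌋ = $26,608 → take SL $26,608. Book value $75,518.
Year 4: DB = ⌊$75,518 × 125%/5⌋ = $18,879; SL = ⌊$53,218/2⌋ = $26,609 → take SL $26,609. Book value $48,909.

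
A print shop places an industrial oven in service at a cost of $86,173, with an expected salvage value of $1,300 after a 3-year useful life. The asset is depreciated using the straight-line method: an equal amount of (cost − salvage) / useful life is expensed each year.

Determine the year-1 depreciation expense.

Depreciable base = $86,173 − $1,300 = $84,873.
Annual expense = $84,873 / 3 = $28,291.

$28,291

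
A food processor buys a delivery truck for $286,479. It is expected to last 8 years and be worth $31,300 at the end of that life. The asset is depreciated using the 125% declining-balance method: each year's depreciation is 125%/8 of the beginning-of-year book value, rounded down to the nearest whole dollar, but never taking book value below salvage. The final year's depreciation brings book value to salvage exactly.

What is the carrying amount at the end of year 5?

Depreciable base = $286,479 − $31,300 = $255,179.
Year 1: ⌊$286,479 × 125%/8⌋ = $44,762. Book value $241,717.
Year 2: ⌊$241,717 × 125%/8⌋ = $37,768. Book value $203,949.
Year 3: ⌊$203,949 × 125%/8⌋ = $31,867. Book value $172,082.
Year 4: ⌊$172,082 × 125%/8⌋ = $26,887. Book value $145,195.
Year 5: ⌊$145,195 × 125%/8⌋ = $22,686. Book value $122,509.

$122,509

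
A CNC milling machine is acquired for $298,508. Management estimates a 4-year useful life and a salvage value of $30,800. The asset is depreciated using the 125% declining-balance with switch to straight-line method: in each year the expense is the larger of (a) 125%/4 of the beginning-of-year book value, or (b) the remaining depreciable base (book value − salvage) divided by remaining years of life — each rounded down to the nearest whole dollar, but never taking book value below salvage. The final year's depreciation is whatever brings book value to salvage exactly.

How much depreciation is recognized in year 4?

Depreciable base = $298,508 − $30,800 = $267,708.
Year 1: DB = ⌊$298,508 × 125%/4⌋ = $93,283; SL = ⌊$267,708/4⌋ = $66,927 → take DB $93,283. Book value $205,225.
Year 2: DB = ⌊$205,225 × 125%/4⌋ = $64,132; SL = ⌊$174,425/3⌋ = $58,141 → take DB $64,132. Book value $141,093.
Year 3: DB = ⌊$141,093 × 125%/4⌋ = $44,091; SL = ⌊$110,293/2⌋ = $55,146 → take SL $55,146. Book value $85,947.
Year 4 (final): $85,947 − $30,800 = $55,147. Book value $30,800.

$55,147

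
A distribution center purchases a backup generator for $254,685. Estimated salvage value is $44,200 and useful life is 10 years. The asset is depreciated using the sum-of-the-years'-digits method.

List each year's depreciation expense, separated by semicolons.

Depreciable base = $254,685 − $44,200 = $210,485.
Sum of the years' digits = 10+9+8+7+6+5+4+3+2+1 = 55.
Year 1: $210,485 × 10/55 = $38,270. Book value $216,415.
Year 2: $210,485 × 9/55 = $34,443. Book value $181,972.
Year 3: $210,485 × 8/55 = $30,616. Book value $151,356.
Year 4: $210,485 × 7/55 = $26,789. Book value $124,567.
Year 5: $210,485 × 6/55 = $22,962. Book value $101,605.
Year 6: $210,485 × 5/55 = $19,135. Book value $82,470.
Year 7: $210,485 × 4/55 = $15,308. Book value $67,162.
Year 8: $210,485 × 3/55 = $11,481. Book value $55,681.
Year 9: $210,485 × 2/55 = $7,654. Book value $48,027.
Year 10: $210,485 × 1/55 = $3,827. Book value $44,200.

$38,270; $34,443; $30,616; $26,789; $22,962; $19,135; $15,308; $11,481; $7,654; $3,827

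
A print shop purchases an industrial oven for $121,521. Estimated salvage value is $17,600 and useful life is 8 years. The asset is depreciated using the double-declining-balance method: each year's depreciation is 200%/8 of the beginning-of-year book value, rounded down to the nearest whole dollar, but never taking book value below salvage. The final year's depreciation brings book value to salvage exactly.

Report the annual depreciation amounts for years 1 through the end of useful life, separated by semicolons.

Depreciable base = $121,521 − $17,600 = $103,921.
Year 1: ⌊$121,521 × 200%/8⌋ = $30,380. Book value $91,141.
Year 2: ⌊$91,141 × 200%/8⌋ = $22,785. Book value $68,356.
Year 3: ⌊$68,356 × 200%/8⌋ = $17,089. Book value $51,267.
Year 4: ⌊$51,267 × 200%/8⌋ = $12,816. Book value $38,451.
Year 5: ⌊$38,451 × 200%/8⌋ = $9,612. Book value $28,839.
Year 6: ⌊$28,839 × 200%/8⌋ = $7,209. Book value $21,630.
Year 7: ⌊$21,630 × 200%/8⌋ = $5,407, capped at $4,030. Book value $17,600.
Year 8 (final): $17,600 − $17,600 = $0. Book value $17,600.

$30,380; $22,785; $17,089; $12,816; $9,612; $7,209; $4,030; $0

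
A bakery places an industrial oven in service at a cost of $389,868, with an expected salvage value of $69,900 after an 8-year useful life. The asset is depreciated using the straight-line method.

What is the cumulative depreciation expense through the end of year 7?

$279,972

Depreciable base = $389,868 − $69,900 = $319,968.
Annual expense = $319,968 / 8 = $39,996.
End of year 1: book value $349,872.
End of year 2: book value $309,876.
End of year 3: book value $269,880.
End of year 4: book value $229,884.
End of year 5: book value $189,888.
End of year 6: book value $149,892.
End of year 7: book value $109,896.
Accumulated through year 7 = $389,868 − $109,896 = $279,972.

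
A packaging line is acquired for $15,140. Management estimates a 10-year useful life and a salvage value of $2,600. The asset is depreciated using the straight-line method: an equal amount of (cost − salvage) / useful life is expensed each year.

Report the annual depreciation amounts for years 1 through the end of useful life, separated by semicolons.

Depreciable base = $15,140 − $2,600 = $12,540.
Annual expense = $12,540 / 10 = $1,254.
End of year 1: book value $13,886.
End of year 2: book value $12,632.
End of year 3: book value $11,378.
End of year 4: book value $10,124.
End of year 5: book value $8,870.
End of year 6: book value $7,616.
End of year 7: book value $6,362.
End of year 8: book value $5,108.
End of year 9: book value $3,854.
End of year 10: book value $2,600.

$1,254; $1,254; $1,254; $1,254; $1,254; $1,254; $1,254; $1,254; $1,254; $1,254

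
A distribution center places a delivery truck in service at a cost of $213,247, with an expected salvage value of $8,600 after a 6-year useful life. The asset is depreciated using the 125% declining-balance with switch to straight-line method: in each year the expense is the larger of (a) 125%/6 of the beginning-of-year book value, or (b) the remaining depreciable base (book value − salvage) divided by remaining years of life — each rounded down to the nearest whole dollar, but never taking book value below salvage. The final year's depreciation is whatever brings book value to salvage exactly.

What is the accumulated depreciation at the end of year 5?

Depreciable base = $213,247 − $8,600 = $204,647.
Year 1: DB = ⌊$213,247 × 125%/6⌋ = $44,426; SL = ⌊$204,647/6⌋ = $34,107 → take DB $44,426. Book value $168,821.
Year 2: DB = ⌊$168,821 × 125%/6⌋ = $35,171; SL = ⌊$160,221/5⌋ = $32,044 → take DB $35,171. Book value $133,650.
Year 3: DB = ⌊$133,650 × 125%/6⌋ = $27,843; SL = ⌊$125,050/4⌋ = $31,262 → take SL $31,262. Book value $102,388.
Year 4: DB = ⌊$102,388 × 125%/6⌋ = $21,330; SL = ⌊$93,788/3⌋ = $31,262 → take SL $31,262. Book value $71,126.
Year 5: DB = ⌊$71,126 × 125%/6⌋ = $14,817; SL = ⌊$62,526/2⌋ = $31,263 → take SL $31,263. Book value $39,863.
Accumulated through year 5 = $213,247 − $39,863 = $173,384.

$173,384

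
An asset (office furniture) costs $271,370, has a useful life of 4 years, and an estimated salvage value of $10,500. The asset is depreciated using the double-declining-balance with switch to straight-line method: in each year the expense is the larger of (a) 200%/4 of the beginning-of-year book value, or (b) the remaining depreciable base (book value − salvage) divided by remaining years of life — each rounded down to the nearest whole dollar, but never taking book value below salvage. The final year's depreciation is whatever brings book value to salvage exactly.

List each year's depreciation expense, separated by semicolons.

$135,685; $67,842; $33,921; $23,422

Depreciable base = $271,370 − $10,500 = $260,870.
Year 1: DB = ⌊$271,370 × 200%/4⌋ = $135,685; SL = ⌊$260,870/4⌋ = $65,217 → take DB $135,685. Book value $135,685.
Year 2: DB = ⌊$135,685 × 200%/4⌋ = $67,842; SL = ⌊$125,185/3⌋ = $41,728 → take DB $67,842. Book value $67,843.
Year 3: DB = ⌊$67,843 × 200%/4⌋ = $33,921; SL = ⌊$57,343/2⌋ = $28,671 → take DB $33,921. Book value $33,922.
Year 4 (final): $33,922 − $10,500 = $23,422. Book value $10,500.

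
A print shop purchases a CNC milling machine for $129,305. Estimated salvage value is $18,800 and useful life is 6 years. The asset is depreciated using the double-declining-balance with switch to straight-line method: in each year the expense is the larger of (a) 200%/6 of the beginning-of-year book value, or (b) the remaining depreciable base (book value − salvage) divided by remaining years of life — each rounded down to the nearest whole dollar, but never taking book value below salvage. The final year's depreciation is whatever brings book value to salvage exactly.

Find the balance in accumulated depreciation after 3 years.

Depreciable base = $129,305 − $18,800 = $110,505.
Year 1: DB = ⌊$129,305 × 200%/6⌋ = $43,101; SL = ⌊$110,505/6⌋ = $18,417 → take DB $43,101. Book value $86,204.
Year 2: DB = ⌊$86,204 × 200%/6⌋ = $28,734; SL = ⌊$67,404/5⌋ = $13,480 → take DB $28,734. Book value $57,470.
Year 3: DB = ⌊$57,470 × 200%/6⌋ = $19,156; SL = ⌊$38,670/4⌋ = $9,667 → take DB $19,156. Book value $38,314.
Accumulated through year 3 = $129,305 − $38,314 = $90,991.

$90,991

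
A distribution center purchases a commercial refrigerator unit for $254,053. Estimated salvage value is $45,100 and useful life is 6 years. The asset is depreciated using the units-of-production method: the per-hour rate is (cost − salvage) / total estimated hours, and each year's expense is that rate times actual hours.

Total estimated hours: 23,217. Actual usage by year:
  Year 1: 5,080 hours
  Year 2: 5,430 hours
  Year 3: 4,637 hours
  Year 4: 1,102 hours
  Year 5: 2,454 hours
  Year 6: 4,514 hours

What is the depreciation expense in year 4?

Depreciable base = $254,053 − $45,100 = $208,953.
Rate = $208,953 / 23,217 hours = $9 per hour.
Year 1: 5,080 × $9 = $45,720. Book value $208,333.
Year 2: 5,430 × $9 = $48,870. Book value $159,463.
Year 3: 4,637 × $9 = $41,733. Book value $117,730.
Year 4: 1,102 × $9 = $9,918. Book value $107,812.

$9,918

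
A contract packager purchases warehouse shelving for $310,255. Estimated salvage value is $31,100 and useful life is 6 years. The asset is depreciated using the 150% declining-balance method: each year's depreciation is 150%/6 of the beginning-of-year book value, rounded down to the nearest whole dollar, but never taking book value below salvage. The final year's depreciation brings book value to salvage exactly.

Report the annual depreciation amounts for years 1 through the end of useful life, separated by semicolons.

$77,563; $58,173; $43,629; $32,722; $24,542; $42,526

Depreciable base = $310,255 − $31,100 = $279,155.
Year 1: ⌊$310,255 × 150%/6⌋ = $77,563. Book value $232,692.
Year 2: ⌊$232,692 × 150%/6⌋ = $58,173. Book value $174,519.
Year 3: ⌊$174,519 × 150%/6⌋ = $43,629. Book value $130,890.
Year 4: ⌊$130,890 × 150%/6⌋ = $32,722. Book value $98,168.
Year 5: ⌊$98,168 × 150%/6⌋ = $24,542. Book value $73,626.
Year 6 (final): $73,626 − $31,100 = $42,526. Book value $31,100.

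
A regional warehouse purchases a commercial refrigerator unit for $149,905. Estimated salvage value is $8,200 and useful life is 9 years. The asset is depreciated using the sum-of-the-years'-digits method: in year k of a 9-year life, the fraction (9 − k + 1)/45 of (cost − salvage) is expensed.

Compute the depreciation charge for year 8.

$6,298

Depreciable base = $149,905 − $8,200 = $141,705.
Sum of the years' digits = 9+8+7+6+5+4+3+2+1 = 45.
Year 1: $141,705 × 9/45 = $28,341. Book value $121,564.
Year 2: $141,705 × 8/45 = $25,192. Book value $96,372.
Year 3: $141,705 × 7/45 = $22,043. Book value $74,329.
Year 4: $141,705 × 6/45 = $18,894. Book value $55,435.
Year 5: $141,705 × 5/45 = $15,745. Book value $39,690.
Year 6: $141,705 × 4/45 = $12,596. Book value $27,094.
Year 7: $141,705 × 3/45 = $9,447. Book value $17,647.
Year 8: $141,705 × 2/45 = $6,298. Book value $11,349.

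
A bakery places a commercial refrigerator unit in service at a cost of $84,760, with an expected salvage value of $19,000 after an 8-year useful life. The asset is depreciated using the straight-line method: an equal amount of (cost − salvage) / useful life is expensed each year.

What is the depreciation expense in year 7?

Depreciable base = $84,760 − $19,000 = $65,760.
Annual expense = $65,760 / 8 = $8,220.

$8,220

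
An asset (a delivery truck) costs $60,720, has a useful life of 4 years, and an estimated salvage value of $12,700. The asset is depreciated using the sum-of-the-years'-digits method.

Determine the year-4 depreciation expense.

$4,802

Depreciable base = $60,720 − $12,700 = $48,020.
Sum of the years' digits = 4+3+2+1 = 10.
Year 1: $48,020 × 4/10 = $19,208. Book value $41,512.
Year 2: $48,020 × 3/10 = $14,406. Book value $27,106.
Year 3: $48,020 × 2/10 = $9,604. Book value $17,502.
Year 4: $48,020 × 1/10 = $4,802. Book value $12,700.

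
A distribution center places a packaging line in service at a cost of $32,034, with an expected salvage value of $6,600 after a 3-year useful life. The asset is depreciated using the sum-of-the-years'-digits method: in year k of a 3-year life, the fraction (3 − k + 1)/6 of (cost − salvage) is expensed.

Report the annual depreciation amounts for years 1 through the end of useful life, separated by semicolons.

Depreciable base = $32,034 − $6,600 = $25,434.
Sum of the years' digits = 3+2+1 = 6.
Year 1: $25,434 × 3/6 = $12,717. Book value $19,317.
Year 2: $25,434 × 2/6 = $8,478. Book value $10,839.
Year 3: $25,434 × 1/6 = $4,239. Book value $6,600.

$12,717; $8,478; $4,239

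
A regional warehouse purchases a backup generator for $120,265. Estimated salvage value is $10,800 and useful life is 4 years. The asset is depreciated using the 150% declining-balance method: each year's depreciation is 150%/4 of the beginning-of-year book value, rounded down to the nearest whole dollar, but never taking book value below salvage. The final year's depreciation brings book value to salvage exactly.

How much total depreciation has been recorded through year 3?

Depreciable base = $120,265 − $10,800 = $109,465.
Year 1: ⌊$120,265 × 150%/4⌋ = $45,099. Book value $75,166.
Year 2: ⌊$75,166 × 150%/4⌋ = $28,187. Book value $46,979.
Year 3: ⌊$46,979 × 150%/4⌋ = $17,617. Book value $29,362.
Accumulated through year 3 = $120,265 − $29,362 = $90,903.

$90,903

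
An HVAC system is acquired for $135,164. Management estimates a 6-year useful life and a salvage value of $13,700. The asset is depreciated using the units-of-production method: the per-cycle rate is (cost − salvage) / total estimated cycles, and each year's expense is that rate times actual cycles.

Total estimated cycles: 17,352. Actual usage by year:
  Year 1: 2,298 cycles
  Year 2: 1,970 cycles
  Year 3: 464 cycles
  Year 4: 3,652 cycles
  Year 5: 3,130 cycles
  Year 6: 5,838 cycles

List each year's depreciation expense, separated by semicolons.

$16,086; $13,790; $3,248; $25,564; $21,910; $40,866

Depreciable base = $135,164 − $13,700 = $121,464.
Rate = $121,464 / 17,352 cycles = $7 per cycle.
Year 1: 2,298 × $7 = $16,086. Book value $119,078.
Year 2: 1,970 × $7 = $13,790. Book value $105,288.
Year 3: 464 × $7 = $3,248. Book value $102,040.
Year 4: 3,652 × $7 = $25,564. Book value $76,476.
Year 5: 3,130 × $7 = $21,910. Book value $54,566.
Year 6: 5,838 × $7 = $40,866. Book value $13,700.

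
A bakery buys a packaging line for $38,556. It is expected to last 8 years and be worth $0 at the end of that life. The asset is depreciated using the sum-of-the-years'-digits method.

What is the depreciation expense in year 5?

$4,284

Depreciable base = $38,556 − $0 = $38,556.
Sum of the years' digits = 8+7+6+5+4+3+2+1 = 36.
Year 1: $38,556 × 8/36 = $8,568. Book value $29,988.
Year 2: $38,556 × 7/36 = $7,497. Book value $22,491.
Year 3: $38,556 × 6/36 = $6,426. Book value $16,065.
Year 4: $38,556 × 5/36 = $5,355. Book value $10,710.
Year 5: $38,556 × 4/36 = $4,284. Book value $6,426.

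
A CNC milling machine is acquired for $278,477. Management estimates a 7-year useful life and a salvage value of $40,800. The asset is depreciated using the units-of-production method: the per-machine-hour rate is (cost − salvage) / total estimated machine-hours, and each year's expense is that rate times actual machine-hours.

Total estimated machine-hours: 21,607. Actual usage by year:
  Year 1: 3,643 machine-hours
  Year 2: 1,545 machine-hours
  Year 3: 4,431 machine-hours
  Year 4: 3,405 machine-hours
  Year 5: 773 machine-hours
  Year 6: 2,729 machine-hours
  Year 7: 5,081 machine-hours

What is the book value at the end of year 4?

$135,213

Depreciable base = $278,477 − $40,800 = $237,677.
Rate = $237,677 / 21,607 machine-hours = $11 per machine-hour.
Year 1: 3,643 × $11 = $40,073. Book value $238,404.
Year 2: 1,545 × $11 = $16,995. Book value $221,409.
Year 3: 4,431 × $11 = $48,741. Book value $172,668.
Year 4: 3,405 × $11 = $37,455. Book value $135,213.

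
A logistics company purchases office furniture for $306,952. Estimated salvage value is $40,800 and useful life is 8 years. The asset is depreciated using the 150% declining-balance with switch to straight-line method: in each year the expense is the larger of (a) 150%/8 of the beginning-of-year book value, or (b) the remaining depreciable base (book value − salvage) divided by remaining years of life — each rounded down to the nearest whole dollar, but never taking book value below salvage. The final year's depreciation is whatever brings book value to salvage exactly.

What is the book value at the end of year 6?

$86,061

Depreciable base = $306,952 − $40,800 = $266,152.
Year 1: DB = ⌊$306,952 × 150%/8⌋ = $57,553; SL = ⌊$266,152/8⌋ = $33,269 → take DB $57,553. Book value $249,399.
Year 2: DB = ⌊$249,399 × 150%/8⌋ = $46,762; SL = ⌊$208,599/7⌋ = $29,799 → take DB $46,762. Book value $202,637.
Year 3: DB = ⌊$202,637 × 150%/8⌋ = $37,994; SL = ⌊$161,837/6⌋ = $26,972 → take DB $37,994. Book value $164,643.
Year 4: DB = ⌊$164,643 × 150%/8⌋ = $30,870; SL = ⌊$123,843/5⌋ = $24,768 → take DB $30,870. Book value $133,773.
Year 5: DB = ⌊$133,773 × 150%/8⌋ = $25,082; SL = ⌊$92,973/4⌋ = $23,243 → take DB $25,082. Book value $108,691.
Year 6: DB = ⌊$108,691 × 150%/8⌋ = $20,379; SL = ⌊$67,891/3⌋ = $22,630 → take SL $22,630. Book value $86,061.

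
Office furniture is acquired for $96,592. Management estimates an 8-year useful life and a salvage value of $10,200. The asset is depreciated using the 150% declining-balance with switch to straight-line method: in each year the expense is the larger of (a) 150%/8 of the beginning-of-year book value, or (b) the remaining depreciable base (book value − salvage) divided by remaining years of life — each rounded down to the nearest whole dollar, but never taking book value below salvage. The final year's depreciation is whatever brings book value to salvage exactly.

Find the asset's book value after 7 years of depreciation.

Depreciable base = $96,592 − $10,200 = $86,392.
Year 1: DB = ⌊$96,592 × 150%/8⌋ = $18,111; SL = ⌊$86,392/8⌋ = $10,799 → take DB $18,111. Book value $78,481.
Year 2: DB = ⌊$78,481 × 150%/8⌋ = $14,715; SL = ⌊$68,281/7⌋ = $9,754 → take DB $14,715. Book value $63,766.
Year 3: DB = ⌊$63,766 × 150%/8⌋ = $11,956; SL = ⌊$53,566/6⌋ = $8,927 → take DB $11,956. Book value $51,810.
Year 4: DB = ⌊$51,810 × 150%/8⌋ = $9,714; SL = ⌊$41,610/5⌋ = $8,322 → take DB $9,714. Book value $42,096.
Year 5: DB = ⌊$42,096 × 150%/8⌋ = $7,893; SL = ⌊$31,896/4⌋ = $7,974 → take SL $7,974. Book value $34,122.
Year 6: DB = ⌊$34,122 × 150%/8⌋ = $6,397; SL = ⌊$23,922/3⌋ = $7,974 → take SL $7,974. Book value $26,148.
Year 7: DB = ⌊$26,148 × 150%/8⌋ = $4,902; SL = ⌊$15,948/2⌋ = $7,974 → take SL $7,974. Book value $18,174.

$18,174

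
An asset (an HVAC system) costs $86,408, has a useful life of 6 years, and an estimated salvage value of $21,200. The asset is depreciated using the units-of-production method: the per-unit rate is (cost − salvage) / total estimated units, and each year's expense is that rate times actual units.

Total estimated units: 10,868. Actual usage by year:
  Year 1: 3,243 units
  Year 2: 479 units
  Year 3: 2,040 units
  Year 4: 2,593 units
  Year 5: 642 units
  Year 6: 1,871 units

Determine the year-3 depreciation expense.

$12,240

Depreciable base = $86,408 − $21,200 = $65,208.
Rate = $65,208 / 10,868 units = $6 per unit.
Year 1: 3,243 × $6 = $19,458. Book value $66,950.
Year 2: 479 × $6 = $2,874. Book value $64,076.
Year 3: 2,040 × $6 = $12,240. Book value $51,836.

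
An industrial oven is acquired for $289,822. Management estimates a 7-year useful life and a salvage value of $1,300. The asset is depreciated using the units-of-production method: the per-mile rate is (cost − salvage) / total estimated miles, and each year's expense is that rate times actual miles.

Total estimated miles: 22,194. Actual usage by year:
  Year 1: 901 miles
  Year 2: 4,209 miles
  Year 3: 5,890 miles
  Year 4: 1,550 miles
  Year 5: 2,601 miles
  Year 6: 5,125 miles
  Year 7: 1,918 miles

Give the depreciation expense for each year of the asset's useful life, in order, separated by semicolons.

Depreciable base = $289,822 − $1,300 = $288,522.
Rate = $288,522 / 22,194 miles = $13 per mile.
Year 1: 901 × $13 = $11,713. Book value $278,109.
Year 2: 4,209 × $13 = $54,717. Book value $223,392.
Year 3: 5,890 × $13 = $76,570. Book value $146,822.
Year 4: 1,550 × $13 = $20,150. Book value $126,672.
Year 5: 2,601 × $13 = $33,813. Book value $92,859.
Year 6: 5,125 × $13 = $66,625. Book value $26,234.
Year 7: 1,918 × $13 = $24,934. Book value $1,300.

$11,713; $54,717; $76,570; $20,150; $33,813; $66,625; $24,934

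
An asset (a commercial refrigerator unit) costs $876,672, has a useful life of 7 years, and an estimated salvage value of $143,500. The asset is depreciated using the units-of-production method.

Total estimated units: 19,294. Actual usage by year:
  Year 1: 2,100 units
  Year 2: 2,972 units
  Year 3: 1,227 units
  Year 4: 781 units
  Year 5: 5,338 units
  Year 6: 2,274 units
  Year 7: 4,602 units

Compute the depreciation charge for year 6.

$86,412

Depreciable base = $876,672 − $143,500 = $733,172.
Rate = $733,172 / 19,294 units = $38 per unit.
Year 1: 2,100 × $38 = $79,800. Book value $796,872.
Year 2: 2,972 × $38 = $112,936. Book value $683,936.
Year 3: 1,227 × $38 = $46,626. Book value $637,310.
Year 4: 781 × $38 = $29,678. Book value $607,632.
Year 5: 5,338 × $38 = $202,844. Book value $404,788.
Year 6: 2,274 × $38 = $86,412. Book value $318,376.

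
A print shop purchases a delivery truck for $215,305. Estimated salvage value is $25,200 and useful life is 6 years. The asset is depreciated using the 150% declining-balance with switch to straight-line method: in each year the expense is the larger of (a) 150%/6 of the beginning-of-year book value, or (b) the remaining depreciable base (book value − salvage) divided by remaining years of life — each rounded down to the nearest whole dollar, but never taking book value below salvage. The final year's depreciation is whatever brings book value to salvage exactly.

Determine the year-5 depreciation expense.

$21,462

Depreciable base = $215,305 − $25,200 = $190,105.
Year 1: DB = ⌊$215,305 × 150%/6⌋ = $53,826; SL = ⌊$190,105/6⌋ = $31,684 → take DB $53,826. Book value $161,479.
Year 2: DB = ⌊$161,479 × 150%/6⌋ = $40,369; SL = ⌊$136,279/5⌋ = $27,255 → take DB $40,369. Book value $121,110.
Year 3: DB = ⌊$121,110 × 150%/6⌋ = $30,277; SL = ⌊$95,910/4⌋ = $23,977 → take DB $30,277. Book value $90,833.
Year 4: DB = ⌊$90,833 × 150%/6⌋ = $22,708; SL = ⌊$65,633/3⌋ = $21,877 → take DB $22,708. Book value $68,125.
Year 5: DB = ⌊$68,125 × 150%/6⌋ = $17,031; SL = ⌊$42,925/2⌋ = $21,462 → take SL $21,462. Book value $46,663.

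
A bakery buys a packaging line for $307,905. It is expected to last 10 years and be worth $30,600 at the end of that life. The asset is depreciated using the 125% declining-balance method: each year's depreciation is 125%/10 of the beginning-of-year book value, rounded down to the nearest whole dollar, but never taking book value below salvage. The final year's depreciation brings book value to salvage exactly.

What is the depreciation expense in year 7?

$17,273

Depreciable base = $307,905 − $30,600 = $277,305.
Year 1: ⌊$307,905 × 125%/10⌋ = $38,488. Book value $269,417.
Year 2: ⌊$269,417 × 125%/10⌋ = $33,677. Book value $235,740.
Year 3: ⌊$235,740 × 125%/10⌋ = $29,467. Book value $206,273.
Year 4: ⌊$206,273 × 125%/10⌋ = $25,784. Book value $180,489.
Year 5: ⌊$180,489 × 125%/10⌋ = $22,561. Book value $157,928.
Year 6: ⌊$157,928 × 125%/10⌋ = $19,741. Book value $138,187.
Year 7: ⌊$138,187 × 125%/10⌋ = $17,273. Book value $120,914.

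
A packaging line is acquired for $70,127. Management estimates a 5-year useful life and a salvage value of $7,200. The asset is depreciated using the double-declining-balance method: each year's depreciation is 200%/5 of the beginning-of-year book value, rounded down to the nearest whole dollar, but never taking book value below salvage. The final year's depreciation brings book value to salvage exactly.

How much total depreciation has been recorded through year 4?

Depreciable base = $70,127 − $7,200 = $62,927.
Year 1: ⌊$70,127 × 200%/5⌋ = $28,050. Book value $42,077.
Year 2: ⌊$42,077 × 200%/5⌋ = $16,830. Book value $25,247.
Year 3: ⌊$25,247 × 200%/5⌋ = $10,098. Book value $15,149.
Year 4: ⌊$15,149 × 200%/5⌋ = $6,059. Book value $9,090.
Accumulated through year 4 = $70,127 − $9,090 = $61,037.

$61,037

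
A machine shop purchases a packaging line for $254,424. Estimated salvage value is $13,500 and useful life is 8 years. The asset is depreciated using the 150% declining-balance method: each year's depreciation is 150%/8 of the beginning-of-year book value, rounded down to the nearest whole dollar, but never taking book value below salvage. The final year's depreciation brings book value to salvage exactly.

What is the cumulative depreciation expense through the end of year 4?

Depreciable base = $254,424 − $13,500 = $240,924.
Year 1: ⌊$254,424 × 150%/8⌋ = $47,704. Book value $206,720.
Year 2: ⌊$206,720 × 150%/8⌋ = $38,760. Book value $167,960.
Year 3: ⌊$167,960 × 150%/8⌋ = $31,492. Book value $136,468.
Year 4: ⌊$136,468 × 150%/8⌋ = $25,587. Book value $110,881.
Accumulated through year 4 = $254,424 − $110,881 = $143,543.

$143,543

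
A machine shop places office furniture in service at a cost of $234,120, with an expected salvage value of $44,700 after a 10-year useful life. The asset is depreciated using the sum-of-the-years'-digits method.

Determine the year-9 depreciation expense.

$6,888

Depreciable base = $234,120 − $44,700 = $189,420.
Sum of the years' digits = 10+9+8+7+6+5+4+3+2+1 = 55.
Year 1: $189,420 × 10/55 = $34,440. Book value $199,680.
Year 2: $189,420 × 9/55 = $30,996. Book value $168,684.
Year 3: $189,420 × 8/55 = $27,552. Book value $141,132.
Year 4: $189,420 × 7/55 = $24,108. Book value $117,024.
Year 5: $189,420 × 6/55 = $20,664. Book value $96,360.
Year 6: $189,420 × 5/55 = $17,220. Book value $79,140.
Year 7: $189,420 × 4/55 = $13,776. Book value $65,364.
Year 8: $189,420 × 3/55 = $10,332. Book value $55,032.
Year 9: $189,420 × 2/55 = $6,888. Book value $48,144.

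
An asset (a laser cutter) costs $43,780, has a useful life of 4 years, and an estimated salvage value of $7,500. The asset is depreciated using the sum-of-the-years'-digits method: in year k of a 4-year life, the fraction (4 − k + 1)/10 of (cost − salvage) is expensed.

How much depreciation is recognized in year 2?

Depreciable base = $43,780 − $7,500 = $36,280.
Sum of the years' digits = 4+3+2+1 = 10.
Year 1: $36,280 × 4/10 = $14,512. Book value $29,268.
Year 2: $36,280 × 3/10 = $10,884. Book value $18,384.

$10,884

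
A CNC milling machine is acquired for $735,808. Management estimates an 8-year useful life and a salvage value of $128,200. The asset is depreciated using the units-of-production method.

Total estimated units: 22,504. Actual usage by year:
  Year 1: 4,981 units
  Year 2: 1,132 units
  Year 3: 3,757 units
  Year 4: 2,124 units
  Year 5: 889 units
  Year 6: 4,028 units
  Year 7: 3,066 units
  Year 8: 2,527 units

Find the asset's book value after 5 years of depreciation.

$387,967

Depreciable base = $735,808 − $128,200 = $607,608.
Rate = $607,608 / 22,504 units = $27 per unit.
Year 1: 4,981 × $27 = $134,487. Book value $601,321.
Year 2: 1,132 × $27 = $30,564. Book value $570,757.
Year 3: 3,757 × $27 = $101,439. Book value $469,318.
Year 4: 2,124 × $27 = $57,348. Book value $411,970.
Year 5: 889 × $27 = $24,003. Book value $387,967.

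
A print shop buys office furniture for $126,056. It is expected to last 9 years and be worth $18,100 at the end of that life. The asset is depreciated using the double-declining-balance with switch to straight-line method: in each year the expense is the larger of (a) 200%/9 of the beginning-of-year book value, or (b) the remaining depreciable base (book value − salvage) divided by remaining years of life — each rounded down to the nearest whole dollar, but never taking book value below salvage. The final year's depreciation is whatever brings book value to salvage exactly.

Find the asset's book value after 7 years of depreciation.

$21,706

Depreciable base = $126,056 − $18,100 = $107,956.
Year 1: DB = ⌊$126,056 × 200%/9⌋ = $28,012; SL = ⌊$107,956/9⌋ = $11,995 → take DB $28,012. Book value $98,044.
Year 2: DB = ⌊$98,044 × 200%/9⌋ = $21,787; SL = ⌊$79,944/8⌋ = $9,993 → take DB $21,787. Book value $76,257.
Year 3: DB = ⌊$76,257 × 200%/9⌋ = $16,946; SL = ⌊$58,157/7⌋ = $8,308 → take DB $16,946. Book value $59,311.
Year 4: DB = ⌊$59,311 × 200%/9⌋ = $13,180; SL = ⌊$41,211/6⌋ = $6,868 → take DB $13,180. Book value $46,131.
Year 5: DB = ⌊$46,131 × 200%/9⌋ = $10,251; SL = ⌊$28,031/5⌋ = $5,606 → take DB $10,251. Book value $35,880.
Year 6: DB = ⌊$35,880 × 200%/9⌋ = $7,973; SL = ⌊$17,780/4⌋ = $4,445 → take DB $7,973. Book value $27,907.
Year 7: DB = ⌊$27,907 × 200%/9⌋ = $6,201; SL = ⌊$9,807/3⌋ = $3,269 → take DB $6,201. Book value $21,706.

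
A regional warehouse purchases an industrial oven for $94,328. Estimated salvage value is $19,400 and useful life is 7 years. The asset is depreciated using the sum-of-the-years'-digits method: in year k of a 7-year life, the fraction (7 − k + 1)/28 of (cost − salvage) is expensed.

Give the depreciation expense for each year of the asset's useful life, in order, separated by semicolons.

Depreciable base = $94,328 − $19,400 = $74,928.
Sum of the years' digits = 7+6+5+4+3+2+1 = 28.
Year 1: $74,928 × 7/28 = $18,732. Book value $75,596.
Year 2: $74,928 × 6/28 = $16,056. Book value $59,540.
Year 3: $74,928 × 5/28 = $13,380. Book value $46,160.
Year 4: $74,928 × 4/28 = $10,704. Book value $35,456.
Year 5: $74,928 × 3/28 = $8,028. Book value $27,428.
Year 6: $74,928 × 2/28 = $5,352. Book value $22,076.
Year 7: $74,928 × 1/28 = $2,676. Book value $19,400.

$18,732; $16,056; $13,380; $10,704; $8,028; $5,352; $2,676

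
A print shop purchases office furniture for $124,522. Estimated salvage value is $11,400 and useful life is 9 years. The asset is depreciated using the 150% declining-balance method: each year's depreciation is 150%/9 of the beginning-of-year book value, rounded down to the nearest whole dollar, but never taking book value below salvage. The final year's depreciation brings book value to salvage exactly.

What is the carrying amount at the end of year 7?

Depreciable base = $124,522 − $11,400 = $113,122.
Year 1: ⌊$124,522 × 150%/9⌋ = $20,753. Book value $103,769.
Year 2: ⌊$103,769 × 150%/9⌋ = $17,294. Book value $86,475.
Year 3: ⌊$86,475 × 150%/9⌋ = $14,412. Book value $72,063.
Year 4: ⌊$72,063 × 150%/9⌋ = $12,010. Book value $60,053.
Year 5: ⌊$60,053 × 150%/9⌋ = $10,008. Book value $50,045.
Year 6: ⌊$50,045 × 150%/9⌋ = $8,340. Book value $41,705.
Year 7: ⌊$41,705 × 150%/9⌋ = $6,950. Book value $34,755.

$34,755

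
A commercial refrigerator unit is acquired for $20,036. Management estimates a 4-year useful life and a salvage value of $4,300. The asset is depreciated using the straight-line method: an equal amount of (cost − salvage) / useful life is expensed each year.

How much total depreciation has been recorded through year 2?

Depreciable base = $20,036 − $4,300 = $15,736.
Annual expense = $15,736 / 4 = $3,934.
End of year 1: book value $16,102.
End of year 2: book value $12,168.
Accumulated through year 2 = $20,036 − $12,168 = $7,868.

$7,868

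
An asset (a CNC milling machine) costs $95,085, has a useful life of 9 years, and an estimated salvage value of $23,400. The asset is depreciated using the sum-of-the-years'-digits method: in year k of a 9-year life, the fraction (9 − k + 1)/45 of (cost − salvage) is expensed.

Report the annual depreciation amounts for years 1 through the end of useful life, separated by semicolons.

Depreciable base = $95,085 − $23,400 = $71,685.
Sum of the years' digits = 9+8+7+6+5+4+3+2+1 = 45.
Year 1: $71,685 × 9/45 = $14,337. Book value $80,748.
Year 2: $71,685 × 8/45 = $12,744. Book value $68,004.
Year 3: $71,685 × 7/45 = $11,151. Book value $56,853.
Year 4: $71,685 × 6/45 = $9,558. Book value $47,295.
Year 5: $71,685 × 5/45 = $7,965. Book value $39,330.
Year 6: $71,685 × 4/45 = $6,372. Book value $32,958.
Year 7: $71,685 × 3/45 = $4,779. Book value $28,179.
Year 8: $71,685 × 2/45 = $3,186. Book value $24,993.
Year 9: $71,685 × 1/45 = $1,593. Book value $23,400.

$14,337; $12,744; $11,151; $9,558; $7,965; $6,372; $4,779; $3,186; $1,593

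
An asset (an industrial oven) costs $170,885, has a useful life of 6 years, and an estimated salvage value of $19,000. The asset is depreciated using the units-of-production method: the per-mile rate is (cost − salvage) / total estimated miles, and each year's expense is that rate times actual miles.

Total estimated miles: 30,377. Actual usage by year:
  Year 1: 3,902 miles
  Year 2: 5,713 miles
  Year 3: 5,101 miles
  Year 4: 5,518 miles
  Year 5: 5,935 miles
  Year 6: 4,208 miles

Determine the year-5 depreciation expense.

Depreciable base = $170,885 − $19,000 = $151,885.
Rate = $151,885 / 30,377 miles = $5 per mile.
Year 1: 3,902 × $5 = $19,510. Book value $151,375.
Year 2: 5,713 × $5 = $28,565. Book value $122,810.
Year 3: 5,101 × $5 = $25,505. Book value $97,305.
Year 4: 5,518 × $5 = $27,590. Book value $69,715.
Year 5: 5,935 × $5 = $29,675. Book value $40,040.

$29,675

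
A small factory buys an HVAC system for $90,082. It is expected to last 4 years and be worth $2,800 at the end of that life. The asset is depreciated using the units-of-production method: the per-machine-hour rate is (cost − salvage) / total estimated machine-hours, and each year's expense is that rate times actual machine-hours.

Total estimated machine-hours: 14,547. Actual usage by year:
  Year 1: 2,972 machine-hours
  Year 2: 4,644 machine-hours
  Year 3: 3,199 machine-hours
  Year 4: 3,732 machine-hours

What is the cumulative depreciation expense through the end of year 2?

$45,696

Depreciable base = $90,082 − $2,800 = $87,282.
Rate = $87,282 / 14,547 machine-hours = $6 per machine-hour.
Year 1: 2,972 × $6 = $17,832. Book value $72,250.
Year 2: 4,644 × $6 = $27,864. Book value $44,386.
Accumulated through year 2 = $90,082 − $44,386 = $45,696.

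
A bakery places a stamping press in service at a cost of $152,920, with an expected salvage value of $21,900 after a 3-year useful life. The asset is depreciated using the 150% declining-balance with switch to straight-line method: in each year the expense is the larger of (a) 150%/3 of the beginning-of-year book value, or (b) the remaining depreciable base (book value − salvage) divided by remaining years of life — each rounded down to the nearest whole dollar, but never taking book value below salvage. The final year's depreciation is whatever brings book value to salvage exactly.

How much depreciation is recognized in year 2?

$38,230

Depreciable base = $152,920 − $21,900 = $131,020.
Year 1: DB = ⌊$152,920 × 150%/3⌋ = $76,460; SL = ⌊$131,020/3⌋ = $43,673 → take DB $76,460. Book value $76,460.
Year 2: DB = ⌊$76,460 × 150%/3⌋ = $38,230; SL = ⌊$54,560/2⌋ = $27,280 → take DB $38,230. Book value $38,230.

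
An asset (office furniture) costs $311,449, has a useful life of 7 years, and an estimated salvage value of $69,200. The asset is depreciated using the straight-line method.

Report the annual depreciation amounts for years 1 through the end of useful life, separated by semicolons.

$34,607; $34,607; $34,607; $34,607; $34,607; $34,607; $34,607

Depreciable base = $311,449 − $69,200 = $242,249.
Annual expense = $242,249 / 7 = $34,607.
End of year 1: book value $276,842.
End of year 2: book value $242,235.
End of year 3: book value $207,628.
End of year 4: book value $173,021.
End of year 5: book value $138,414.
End of year 6: book value $103,807.
End of year 7: book value $69,200.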